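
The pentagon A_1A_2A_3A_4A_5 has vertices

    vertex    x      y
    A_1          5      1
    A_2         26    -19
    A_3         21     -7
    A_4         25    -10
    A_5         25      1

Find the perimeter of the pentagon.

78

|A_1A_2| = √((21)² + (-20)²) = √841 = 29
|A_2A_3| = √((-5)² + (12)²) = √169 = 13
|A_3A_4| = √((4)² + (-3)²) = √25 = 5
|A_4A_5| = √((0)² + (11)²) = √121 = 11
|A_5A_1| = √((-20)² + (0)²) = √400 = 20
Perimeter = 29 + 13 + 5 + 11 + 20 = 78.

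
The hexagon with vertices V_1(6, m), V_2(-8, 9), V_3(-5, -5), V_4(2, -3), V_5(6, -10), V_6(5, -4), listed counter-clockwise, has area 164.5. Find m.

The doubled signed area Σ (x_i y_{i+1} − x_{i+1} y_i) is linear in m.
With m=0 it equals 212; the coefficient of m is 13 (from the two edges through V_1).
So 13·m + 212 = 2·164.5 = 329 ⇒ m = 9.

9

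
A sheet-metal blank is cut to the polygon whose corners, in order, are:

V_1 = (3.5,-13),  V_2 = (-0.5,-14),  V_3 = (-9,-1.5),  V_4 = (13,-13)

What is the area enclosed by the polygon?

Apply the surveyor's formula: 2A = Σ (x_i·y_{i+1} − x_{i+1}·y_i), indices taken mod 4.
V_1→V_2: (3.5)(-14) − (-0.5)(-13) = -55.5
V_2→V_3: (-0.5)(-1.5) − (-9)(-14) = -125.25
V_3→V_4: (-9)(-13) − (13)(-1.5) = 136.5
V_4→V_1: (13)(-13) − (3.5)(-13) = -123.5
Σ = -167.75
Area = |Σ|/2 = 83.875.

83.875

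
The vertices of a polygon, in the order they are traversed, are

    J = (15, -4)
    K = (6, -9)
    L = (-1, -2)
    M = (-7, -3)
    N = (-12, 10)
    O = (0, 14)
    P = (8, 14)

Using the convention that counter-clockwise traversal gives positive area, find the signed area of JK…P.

Apply the shoelace formula: 2A = Σ (x_i·y_{i+1} − x_{i+1}·y_i), indices taken mod 7.
Σ = (-111) + (-21) + (-11) + (-106) + (-168) + (-112) + (-242) = -771
Signed area = Σ/2 = -385.5 (negative ⇒ clockwise traversal).

-385.5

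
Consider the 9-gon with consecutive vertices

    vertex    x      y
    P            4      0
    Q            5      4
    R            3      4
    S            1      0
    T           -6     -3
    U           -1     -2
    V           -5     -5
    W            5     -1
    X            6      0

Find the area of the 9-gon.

28.5

P→Q: (4)(4) − (5)(0) = 16
Q→R: (5)(4) − (3)(4) = 8
R→S: (3)(0) − (1)(4) = -4
S→T: (1)(-3) − (-6)(0) = -3
T→U: (-6)(-2) − (-1)(-3) = 9
U→V: (-1)(-5) − (-5)(-2) = -5
V→W: (-5)(-1) − (5)(-5) = 30
W→X: (5)(0) − (6)(-1) = 6
X→P: (6)(0) − (4)(0) = 0
Σ = 57
Area = |Σ|/2 = 28.5.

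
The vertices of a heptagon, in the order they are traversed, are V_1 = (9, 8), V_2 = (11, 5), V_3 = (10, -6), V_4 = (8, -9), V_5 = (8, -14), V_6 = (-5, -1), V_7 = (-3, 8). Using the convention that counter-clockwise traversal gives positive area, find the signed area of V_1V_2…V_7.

-229

Apply the shoelace (surveyor's) formula: 2A = Σ (x_i·y_{i+1} − x_{i+1}·y_i), indices taken mod 7.
Cross-terms: -43, -116, -42, -40, -78, -43, -96  ⇒  Σ = -458
Signed area = Σ/2 = -229 (negative ⇒ clockwise traversal).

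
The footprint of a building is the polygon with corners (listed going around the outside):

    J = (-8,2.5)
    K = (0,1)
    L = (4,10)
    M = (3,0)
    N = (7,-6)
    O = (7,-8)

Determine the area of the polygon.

J→K: (-8)(1) − (0)(2.5) = -8
K→L: (0)(10) − (4)(1) = -4
L→M: (4)(0) − (3)(10) = -30
M→N: (3)(-6) − (7)(0) = -18
N→O: (7)(-8) − (7)(-6) = -14
O→J: (7)(2.5) − (-8)(-8) = -46.5
Σ = -120.5
Area = |Σ|/2 = 60.25.

60.25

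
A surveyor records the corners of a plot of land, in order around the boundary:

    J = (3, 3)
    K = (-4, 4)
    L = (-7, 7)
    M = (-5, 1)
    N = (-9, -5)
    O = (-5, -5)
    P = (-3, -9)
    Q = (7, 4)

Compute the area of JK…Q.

98

Apply the shoelace (surveyor's) formula: 2A = Σ (x_i·y_{i+1} − x_{i+1}·y_i), indices taken mod 8.
Σ = (24) + (0) + (28) + (34) + (20) + (30) + (51) + (9) = 196
Area = |Σ|/2 = 98.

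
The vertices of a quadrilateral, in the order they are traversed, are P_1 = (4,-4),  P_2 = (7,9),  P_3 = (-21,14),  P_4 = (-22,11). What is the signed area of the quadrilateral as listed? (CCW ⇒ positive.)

236

Σ = (64) + (287) + (77) + (44) = 472
Signed area = Σ/2 = 236 (positive ⇒ counter-clockwise traversal).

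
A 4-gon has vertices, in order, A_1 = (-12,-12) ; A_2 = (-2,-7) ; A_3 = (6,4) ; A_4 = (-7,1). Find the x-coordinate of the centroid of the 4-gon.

-3.8125

Apply Gauss's area formula. First the cross-terms c_i = x_i·y_{i+1} − x_{i+1}·y_i:
  60, 34, 34, 96  ⇒  2A = 224, A = 112.
Then Σ (x_i + x_{i+1})·c_i = -2562, so x̄ = -2562 / (6·112) = -3.8125.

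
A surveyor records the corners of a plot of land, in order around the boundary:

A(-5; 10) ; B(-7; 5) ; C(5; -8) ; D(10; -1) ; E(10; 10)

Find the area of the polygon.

205.5

Apply Gauss's area formula: 2A = Σ (x_i·y_{i+1} − x_{i+1}·y_i), indices taken mod 5.
Cross-terms: 45, 31, 75, 110, 150  ⇒  Σ = 411
Area = |Σ|/2 = 205.5.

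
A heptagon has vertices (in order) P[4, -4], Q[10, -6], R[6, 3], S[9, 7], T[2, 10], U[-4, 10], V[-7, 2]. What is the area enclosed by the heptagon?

157.5

Apply Gauss's area formula: 2A = Σ (x_i·y_{i+1} − x_{i+1}·y_i), indices taken mod 7.
Σ = (16) + (66) + (15) + (76) + (60) + (62) + (20) = 315
Area = |Σ|/2 = 157.5.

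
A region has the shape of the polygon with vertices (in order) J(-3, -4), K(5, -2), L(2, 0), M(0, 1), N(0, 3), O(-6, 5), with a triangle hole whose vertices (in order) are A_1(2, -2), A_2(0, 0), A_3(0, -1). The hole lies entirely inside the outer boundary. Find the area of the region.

Outer boundary:
Cross-terms: 26, 4, 2, 0, 18, 39  ⇒  Σ = 89
Area = |Σ|/2 = 44.5.
Hole:
Cross-terms: 0, 0, 2  ⇒  Σ = 2
Area = |Σ|/2 = 1.
Net area = 44.5 − 1 = 43.5.

43.5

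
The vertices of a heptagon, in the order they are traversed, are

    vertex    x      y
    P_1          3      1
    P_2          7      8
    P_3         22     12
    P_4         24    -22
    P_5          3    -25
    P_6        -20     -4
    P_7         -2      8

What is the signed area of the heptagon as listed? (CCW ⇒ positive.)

-1043.5

Cross-terms: 17, -92, -772, -534, -512, -168, -26  ⇒  Σ = -2087
Signed area = Σ/2 = -1043.5 (negative ⇒ clockwise traversal).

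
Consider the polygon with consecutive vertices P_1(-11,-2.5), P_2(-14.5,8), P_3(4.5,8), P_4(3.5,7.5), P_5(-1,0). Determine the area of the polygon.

130.25

Apply the shoelace (surveyor's) formula: 2A = Σ (x_i·y_{i+1} − x_{i+1}·y_i), indices taken mod 5.
P_1→P_2: (-11)(8) − (-14.5)(-2.5) = -124.25
P_2→P_3: (-14.5)(8) − (4.5)(8) = -152
P_3→P_4: (4.5)(7.5) − (3.5)(8) = 5.75
P_4→P_5: (3.5)(0) − (-1)(7.5) = 7.5
P_5→P_1: (-1)(-2.5) − (-11)(0) = 2.5
Σ = -260.5
Area = |Σ|/2 = 130.25.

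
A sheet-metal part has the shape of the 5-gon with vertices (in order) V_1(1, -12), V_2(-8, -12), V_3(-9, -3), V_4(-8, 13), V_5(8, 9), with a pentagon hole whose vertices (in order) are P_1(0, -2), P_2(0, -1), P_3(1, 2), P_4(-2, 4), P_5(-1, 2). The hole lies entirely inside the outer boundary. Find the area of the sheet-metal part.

301.5

Outer boundary:
Σ = (-108) + (-84) + (-141) + (-176) + (-105) = -614
Area = |Σ|/2 = 307.
Hole:
Apply the shoelace (surveyor's) formula: 2A = Σ (x_i·y_{i+1} − x_{i+1}·y_i), indices taken mod 5.
Σ = (0) + (1) + (8) + (0) + (2) = 11
Area = |Σ|/2 = 5.5.
Net area = 307 − 5.5 = 301.5.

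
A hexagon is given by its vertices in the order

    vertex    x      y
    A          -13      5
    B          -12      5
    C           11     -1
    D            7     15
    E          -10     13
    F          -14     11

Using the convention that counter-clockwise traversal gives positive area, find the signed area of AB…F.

Apply the surveyor's formula: 2A = Σ (x_i·y_{i+1} − x_{i+1}·y_i), indices taken mod 6.
Cross-terms: -5, -43, 172, 241, 72, 73  ⇒  Σ = 510
Signed area = Σ/2 = 255 (positive ⇒ counter-clockwise traversal).

255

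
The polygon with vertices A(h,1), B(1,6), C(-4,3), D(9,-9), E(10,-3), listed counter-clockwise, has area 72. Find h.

4

The doubled signed area Σ (x_i y_{i+1} − x_{i+1} y_i) is linear in h.
With h=0 it equals 108; the coefficient of h is 9 (from the two edges through A).
So 9·h + 108 = 2·72 = 144 ⇒ h = 4.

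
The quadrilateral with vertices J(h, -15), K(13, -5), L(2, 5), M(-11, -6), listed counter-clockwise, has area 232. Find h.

The doubled signed area Σ (x_i y_{i+1} − x_{i+1} y_i) is linear in h.
With h=0 it equals 478; the coefficient of h is 1 (from the two edges through J).
So 1·h + 478 = 2·232 = 464 ⇒ h = -14.

-14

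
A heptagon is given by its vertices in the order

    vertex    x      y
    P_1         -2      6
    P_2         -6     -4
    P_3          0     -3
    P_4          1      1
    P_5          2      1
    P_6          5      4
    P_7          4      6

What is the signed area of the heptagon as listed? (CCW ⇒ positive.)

58.5

Apply the shoelace (surveyor's) formula: 2A = Σ (x_i·y_{i+1} − x_{i+1}·y_i), indices taken mod 7.
Σ = (44) + (18) + (3) + (-1) + (3) + (14) + (36) = 117
Signed area = Σ/2 = 58.5 (positive ⇒ counter-clockwise traversal).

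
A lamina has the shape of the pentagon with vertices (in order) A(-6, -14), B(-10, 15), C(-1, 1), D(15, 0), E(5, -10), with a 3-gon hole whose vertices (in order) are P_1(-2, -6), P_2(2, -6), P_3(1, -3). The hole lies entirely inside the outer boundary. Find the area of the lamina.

254

Outer boundary:
Apply the surveyor's formula: 2A = Σ (x_i·y_{i+1} − x_{i+1}·y_i), indices taken mod 5.
Σ = (-230) + (5) + (-15) + (-150) + (-130) = -520
Area = |Σ|/2 = 260.
Hole:
Apply the shoelace (surveyor's) formula: 2A = Σ (x_i·y_{i+1} − x_{i+1}·y_i), indices taken mod 3.
Σ = (24) + (0) + (-12) = 12
Area = |Σ|/2 = 6.
Net area = 260 − 6 = 254.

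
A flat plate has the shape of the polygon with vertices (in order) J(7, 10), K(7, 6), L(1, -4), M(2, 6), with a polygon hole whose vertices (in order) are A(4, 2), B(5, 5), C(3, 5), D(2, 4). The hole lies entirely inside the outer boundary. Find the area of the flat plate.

30

Outer boundary:
Apply the shoelace (surveyor's) formula: 2A = Σ (x_i·y_{i+1} − x_{i+1}·y_i), indices taken mod 4.
Σ = (-28) + (-34) + (14) + (-22) = -70
Area = |Σ|/2 = 35.
Hole:
Apply the shoelace formula: 2A = Σ (x_i·y_{i+1} − x_{i+1}·y_i), indices taken mod 4.
Cross-terms: 10, 10, 2, -12  ⇒  Σ = 10
Area = |Σ|/2 = 5.
Net area = 35 − 5 = 30.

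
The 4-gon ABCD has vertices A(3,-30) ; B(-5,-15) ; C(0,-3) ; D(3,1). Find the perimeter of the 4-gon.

66

|AB| = √((-8)² + (15)²) = √289 = 17
|BC| = √((5)² + (12)²) = √169 = 13
|CD| = √((3)² + (4)²) = √25 = 5
|DA| = √((0)² + (-31)²) = √961 = 31
Perimeter = 17 + 13 + 5 + 31 = 66.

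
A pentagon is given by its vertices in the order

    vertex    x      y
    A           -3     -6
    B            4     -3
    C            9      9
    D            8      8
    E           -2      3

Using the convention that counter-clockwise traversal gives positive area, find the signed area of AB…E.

Σ = (33) + (63) + (0) + (40) + (21) = 157
Signed area = Σ/2 = 78.5 (positive ⇒ counter-clockwise traversal).

78.5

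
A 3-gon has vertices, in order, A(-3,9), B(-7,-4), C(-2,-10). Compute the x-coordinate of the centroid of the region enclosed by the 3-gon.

-4

Apply Gauss's area formula. First the cross-terms c_i = x_i·y_{i+1} − x_{i+1}·y_i:
  75, 62, -48  ⇒  2A = 89, A = 44.5.
Then Σ (x_i + x_{i+1})·c_i = -1068, so x̄ = -1068 / (6·44.5) = -4.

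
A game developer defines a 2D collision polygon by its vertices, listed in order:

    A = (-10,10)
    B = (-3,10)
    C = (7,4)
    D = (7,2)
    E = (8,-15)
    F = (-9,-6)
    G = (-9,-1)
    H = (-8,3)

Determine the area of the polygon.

300

Apply the surveyor's formula: 2A = Σ (x_i·y_{i+1} − x_{i+1}·y_i), indices taken mod 8.
Σ = (-70) + (-82) + (-14) + (-121) + (-183) + (-45) + (-35) + (-50) = -600
Area = |Σ|/2 = 300.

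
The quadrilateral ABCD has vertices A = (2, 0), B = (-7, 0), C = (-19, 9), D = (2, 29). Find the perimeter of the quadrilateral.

|AB| = √((-9)² + (0)²) = √81 = 9
|BC| = √((-12)² + (9)²) = √225 = 15
|CD| = √((21)² + (20)²) = √841 = 29
|DA| = √((0)² + (-29)²) = √841 = 29
Perimeter = 9 + 15 + 29 + 29 = 82.

82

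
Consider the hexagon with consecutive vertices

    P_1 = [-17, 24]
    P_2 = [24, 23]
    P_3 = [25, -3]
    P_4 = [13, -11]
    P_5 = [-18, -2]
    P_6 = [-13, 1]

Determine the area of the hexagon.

Σ = (-967) + (-647) + (-236) + (-224) + (-44) + (-295) = -2413
Area = |Σ|/2 = 1206.5.

1206.5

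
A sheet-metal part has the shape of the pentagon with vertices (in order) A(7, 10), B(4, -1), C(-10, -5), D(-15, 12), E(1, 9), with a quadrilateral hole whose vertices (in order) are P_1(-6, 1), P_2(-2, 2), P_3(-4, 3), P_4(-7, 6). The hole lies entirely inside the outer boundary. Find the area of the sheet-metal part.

Outer boundary:
Apply the shoelace (surveyor's) formula: 2A = Σ (x_i·y_{i+1} − x_{i+1}·y_i), indices taken mod 5.
Σ = (-47) + (-30) + (-195) + (-147) + (-53) = -472
Area = |Σ|/2 = 236.
Hole:
Apply Gauss's area formula: 2A = Σ (x_i·y_{i+1} − x_{i+1}·y_i), indices taken mod 4.
Σ = (-10) + (2) + (-3) + (29) = 18
Area = |Σ|/2 = 9.
Net area = 236 − 9 = 227.

227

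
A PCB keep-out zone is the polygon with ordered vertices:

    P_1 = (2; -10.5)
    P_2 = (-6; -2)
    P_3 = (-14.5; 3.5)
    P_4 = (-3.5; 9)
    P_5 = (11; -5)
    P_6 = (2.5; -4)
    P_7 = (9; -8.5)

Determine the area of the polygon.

Cross-terms: -67, -50, -118.25, -81.5, -31.5, 14.75, -77.5  ⇒  Σ = -411
Area = |Σ|/2 = 205.5.

205.5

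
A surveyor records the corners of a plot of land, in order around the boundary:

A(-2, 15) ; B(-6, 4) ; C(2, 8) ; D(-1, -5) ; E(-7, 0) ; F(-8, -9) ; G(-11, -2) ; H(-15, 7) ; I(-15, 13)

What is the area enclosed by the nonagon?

Σ = (82) + (-56) + (-2) + (-35) + (63) + (-83) + (-107) + (-90) + (-199) = -427
Area = |Σ|/2 = 213.5.

213.5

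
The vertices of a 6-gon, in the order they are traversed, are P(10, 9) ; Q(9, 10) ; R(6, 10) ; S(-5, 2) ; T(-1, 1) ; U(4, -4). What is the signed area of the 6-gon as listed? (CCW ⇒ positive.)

Apply the shoelace formula: 2A = Σ (x_i·y_{i+1} − x_{i+1}·y_i), indices taken mod 6.
Σ = (19) + (30) + (62) + (-3) + (0) + (76) = 184
Signed area = Σ/2 = 92 (positive ⇒ counter-clockwise traversal).

92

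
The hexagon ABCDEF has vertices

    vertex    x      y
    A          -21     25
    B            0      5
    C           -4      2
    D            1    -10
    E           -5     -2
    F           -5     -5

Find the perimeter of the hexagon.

94

|AB| = √((21)² + (-20)²) = √841 = 29
|BC| = √((-4)² + (-3)²) = √25 = 5
|CD| = √((5)² + (-12)²) = √169 = 13
|DE| = √((-6)² + (8)²) = √100 = 10
|EF| = √((0)² + (-3)²) = √9 = 3
|FA| = √((-16)² + (30)²) = √1156 = 34
Perimeter = 29 + 5 + 13 + 10 + 3 + 34 = 94.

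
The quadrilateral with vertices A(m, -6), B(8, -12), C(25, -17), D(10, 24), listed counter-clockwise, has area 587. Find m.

Write out the shoelace sum; only the two edges meeting at A involve m:
2·Area = [(10·(-6) − m·24) + (m·(-12) − 8·(-6))] + 934
       = -36·m + 922 = 1174
⇒ m = -7.

-7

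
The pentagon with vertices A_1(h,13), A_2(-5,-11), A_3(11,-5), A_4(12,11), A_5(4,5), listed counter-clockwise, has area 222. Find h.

Write out the shoelace sum; only the two edges meeting at A_1 involve h:
2·Area = [(4·13 − h·5) + (h·(-11) − (-5)·13)] + 343
       = -16·h + 460 = 444
⇒ h = 1.

1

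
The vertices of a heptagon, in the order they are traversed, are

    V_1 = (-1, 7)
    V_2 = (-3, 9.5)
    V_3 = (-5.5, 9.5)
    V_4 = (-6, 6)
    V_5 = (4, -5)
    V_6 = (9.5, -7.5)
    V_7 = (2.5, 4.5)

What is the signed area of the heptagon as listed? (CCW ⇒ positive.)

Σ = (11.5) + (23.75) + (24) + (6) + (17.5) + (61.5) + (22) = 166.25
Signed area = Σ/2 = 83.125 (positive ⇒ counter-clockwise traversal).

83.125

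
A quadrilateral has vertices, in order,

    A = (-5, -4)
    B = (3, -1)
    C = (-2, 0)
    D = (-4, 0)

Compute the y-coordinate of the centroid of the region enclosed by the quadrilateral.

-49/31

Apply the surveyor's formula. First the cross-terms c_i = x_i·y_{i+1} − x_{i+1}·y_i:
  17, -2, 0, 16  ⇒  2A = 31, A = 15.5.
Then Σ (y_i + y_{i+1})·c_i = -147, so ȳ = -147 / (6·15.5) = -49/31.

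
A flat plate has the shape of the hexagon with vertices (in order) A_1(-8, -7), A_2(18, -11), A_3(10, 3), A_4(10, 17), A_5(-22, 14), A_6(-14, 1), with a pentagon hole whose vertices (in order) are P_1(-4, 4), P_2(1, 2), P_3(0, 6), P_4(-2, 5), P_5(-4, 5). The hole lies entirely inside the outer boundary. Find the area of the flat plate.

Outer boundary:
Apply the surveyor's formula: 2A = Σ (x_i·y_{i+1} − x_{i+1}·y_i), indices taken mod 6.
A_1→A_2: (-8)(-11) − (18)(-7) = 214
A_2→A_3: (18)(3) − (10)(-11) = 164
A_3→A_4: (10)(17) − (10)(3) = 140
A_4→A_5: (10)(14) − (-22)(17) = 514
A_5→A_6: (-22)(1) − (-14)(14) = 174
A_6→A_1: (-14)(-7) − (-8)(1) = 106
Σ = 1312
Area = |Σ|/2 = 656.
Hole:
Apply Gauss's area formula: 2A = Σ (x_i·y_{i+1} − x_{i+1}·y_i), indices taken mod 5.
P_1→P_2: (-4)(2) − (1)(4) = -12
P_2→P_3: (1)(6) − (0)(2) = 6
P_3→P_4: (0)(5) − (-2)(6) = 12
P_4→P_5: (-2)(5) − (-4)(5) = 10
P_5→P_1: (-4)(4) − (-4)(5) = 4
Σ = 20
Area = |Σ|/2 = 10.
Net area = 656 − 10 = 646.

646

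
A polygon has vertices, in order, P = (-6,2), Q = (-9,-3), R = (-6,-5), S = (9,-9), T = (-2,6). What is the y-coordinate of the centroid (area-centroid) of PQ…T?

-149/69

Apply the surveyor's formula. First the cross-terms c_i = x_i·y_{i+1} − x_{i+1}·y_i:
  36, 27, 99, 36, 32  ⇒  2A = 230, A = 115.
Then Σ (y_i + y_{i+1})·c_i = -1490, so ȳ = -1490 / (6·115) = -149/69.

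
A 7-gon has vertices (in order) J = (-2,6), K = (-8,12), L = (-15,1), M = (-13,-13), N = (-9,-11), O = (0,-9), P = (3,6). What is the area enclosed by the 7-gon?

Σ = (24) + (172) + (208) + (26) + (81) + (27) + (30) = 568
Area = |Σ|/2 = 284.

284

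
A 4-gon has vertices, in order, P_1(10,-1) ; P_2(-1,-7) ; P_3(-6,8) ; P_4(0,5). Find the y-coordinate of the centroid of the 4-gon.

8/67

Apply the shoelace (surveyor's) formula. First the cross-terms c_i = x_i·y_{i+1} − x_{i+1}·y_i:
  -71, -50, -30, -50  ⇒  2A = -201, A = -100.5.
Then Σ (y_i + y_{i+1})·c_i = -72, so ȳ = -72 / (6·(-100.5)) = 8/67.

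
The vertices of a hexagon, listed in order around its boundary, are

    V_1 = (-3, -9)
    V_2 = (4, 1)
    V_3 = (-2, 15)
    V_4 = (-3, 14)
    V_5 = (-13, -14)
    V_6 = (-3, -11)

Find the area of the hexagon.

215.5

V_1→V_2: (-3)(1) − (4)(-9) = 33
V_2→V_3: (4)(15) − (-2)(1) = 62
V_3→V_4: (-2)(14) − (-3)(15) = 17
V_4→V_5: (-3)(-14) − (-13)(14) = 224
V_5→V_6: (-13)(-11) − (-3)(-14) = 101
V_6→V_1: (-3)(-9) − (-3)(-11) = -6
Σ = 431
Area = |Σ|/2 = 215.5.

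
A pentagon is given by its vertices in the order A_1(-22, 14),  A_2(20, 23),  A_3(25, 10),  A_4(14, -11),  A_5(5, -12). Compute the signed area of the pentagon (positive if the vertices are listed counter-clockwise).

Apply the surveyor's formula: 2A = Σ (x_i·y_{i+1} − x_{i+1}·y_i), indices taken mod 5.
A_1→A_2: (-22)(23) − (20)(14) = -786
A_2→A_3: (20)(10) − (25)(23) = -375
A_3→A_4: (25)(-11) − (14)(10) = -415
A_4→A_5: (14)(-12) − (5)(-11) = -113
A_5→A_1: (5)(14) − (-22)(-12) = -194
Σ = -1883
Signed area = Σ/2 = -941.5 (negative ⇒ clockwise traversal).

-941.5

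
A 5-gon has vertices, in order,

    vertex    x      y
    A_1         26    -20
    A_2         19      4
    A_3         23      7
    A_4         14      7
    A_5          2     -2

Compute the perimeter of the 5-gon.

|A_1A_2| = √((-7)² + (24)²) = √625 = 25
|A_2A_3| = √((4)² + (3)²) = √25 = 5
|A_3A_4| = √((-9)² + (0)²) = √81 = 9
|A_4A_5| = √((-12)² + (-9)²) = √225 = 15
|A_5A_1| = √((24)² + (-18)²) = √900 = 30
Perimeter = 25 + 5 + 9 + 15 + 30 = 84.

84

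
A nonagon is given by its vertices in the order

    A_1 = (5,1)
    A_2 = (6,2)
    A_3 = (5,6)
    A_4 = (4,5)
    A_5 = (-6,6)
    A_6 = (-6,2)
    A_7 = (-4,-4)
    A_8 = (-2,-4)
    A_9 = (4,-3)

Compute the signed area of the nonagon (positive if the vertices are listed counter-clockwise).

95

Apply the shoelace (surveyor's) formula: 2A = Σ (x_i·y_{i+1} − x_{i+1}·y_i), indices taken mod 9.
A_1→A_2: (5)(2) − (6)(1) = 4
A_2→A_3: (6)(6) − (5)(2) = 26
A_3→A_4: (5)(5) − (4)(6) = 1
A_4→A_5: (4)(6) − (-6)(5) = 54
A_5→A_6: (-6)(2) − (-6)(6) = 24
A_6→A_7: (-6)(-4) − (-4)(2) = 32
A_7→A_8: (-4)(-4) − (-2)(-4) = 8
A_8→A_9: (-2)(-3) − (4)(-4) = 22
A_9→A_1: (4)(1) − (5)(-3) = 19
Σ = 190
Signed area = Σ/2 = 95 (positive ⇒ counter-clockwise traversal).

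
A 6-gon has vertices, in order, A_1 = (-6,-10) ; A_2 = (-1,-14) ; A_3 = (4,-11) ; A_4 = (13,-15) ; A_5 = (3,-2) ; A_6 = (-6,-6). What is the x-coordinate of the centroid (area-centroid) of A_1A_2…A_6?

400/237

Apply the shoelace formula. First the cross-terms c_i = x_i·y_{i+1} − x_{i+1}·y_i:
  74, 67, 83, 19, -30, 24  ⇒  2A = 237, A = 118.5.
Then Σ (x_i + x_{i+1})·c_i = 1200, so x̄ = 1200 / (6·118.5) = 400/237.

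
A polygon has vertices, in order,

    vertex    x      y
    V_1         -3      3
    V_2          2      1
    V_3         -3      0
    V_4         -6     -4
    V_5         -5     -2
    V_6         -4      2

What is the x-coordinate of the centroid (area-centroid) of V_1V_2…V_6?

Apply the shoelace (surveyor's) formula. First the cross-terms c_i = x_i·y_{i+1} − x_{i+1}·y_i:
  -9, 3, 12, -8, -18, -6  ⇒  2A = -26, A = -13.
Then Σ (x_i + x_{i+1})·c_i = 190, so x̄ = 190 / (6·(-13)) = -95/39.

-95/39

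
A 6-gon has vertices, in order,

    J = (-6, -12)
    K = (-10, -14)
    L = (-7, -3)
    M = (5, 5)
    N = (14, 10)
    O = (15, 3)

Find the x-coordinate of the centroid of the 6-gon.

Apply the shoelace (surveyor's) formula. First the cross-terms c_i = x_i·y_{i+1} − x_{i+1}·y_i:
  -36, -68, -20, -20, -108, -162  ⇒  2A = -414, A = -207.
Then Σ (x_i + x_{i+1})·c_i = -3198, so x̄ = -3198 / (6·(-207)) = 533/207.

533/207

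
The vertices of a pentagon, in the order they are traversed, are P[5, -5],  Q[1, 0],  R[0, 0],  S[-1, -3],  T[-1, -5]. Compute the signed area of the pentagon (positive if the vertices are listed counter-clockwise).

Apply the surveyor's formula: 2A = Σ (x_i·y_{i+1} − x_{i+1}·y_i), indices taken mod 5.
Σ = (5) + (0) + (0) + (2) + (30) = 37
Signed area = Σ/2 = 18.5 (positive ⇒ counter-clockwise traversal).

18.5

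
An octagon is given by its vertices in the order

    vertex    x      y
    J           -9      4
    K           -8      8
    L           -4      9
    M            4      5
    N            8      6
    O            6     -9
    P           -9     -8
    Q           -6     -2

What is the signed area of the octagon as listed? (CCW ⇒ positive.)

Apply the surveyor's formula: 2A = Σ (x_i·y_{i+1} − x_{i+1}·y_i), indices taken mod 8.
J→K: (-9)(8) − (-8)(4) = -40
K→L: (-8)(9) − (-4)(8) = -40
L→M: (-4)(5) − (4)(9) = -56
M→N: (4)(6) − (8)(5) = -16
N→O: (8)(-9) − (6)(6) = -108
O→P: (6)(-8) − (-9)(-9) = -129
P→Q: (-9)(-2) − (-6)(-8) = -30
Q→J: (-6)(4) − (-9)(-2) = -42
Σ = -461
Signed area = Σ/2 = -230.5 (negative ⇒ clockwise traversal).

-230.5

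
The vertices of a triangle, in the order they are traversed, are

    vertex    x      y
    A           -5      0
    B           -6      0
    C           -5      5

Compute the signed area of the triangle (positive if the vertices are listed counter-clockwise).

-2.5

Σ = (0) + (-30) + (25) = -5
Signed area = Σ/2 = -2.5 (negative ⇒ clockwise traversal).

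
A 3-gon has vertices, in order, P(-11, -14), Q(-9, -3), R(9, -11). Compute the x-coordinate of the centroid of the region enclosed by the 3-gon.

Apply Gauss's area formula. First the cross-terms c_i = x_i·y_{i+1} − x_{i+1}·y_i:
  -93, 126, -247  ⇒  2A = -214, A = -107.
Then Σ (x_i + x_{i+1})·c_i = 2354, so x̄ = 2354 / (6·(-107)) = -11/3.

-11/3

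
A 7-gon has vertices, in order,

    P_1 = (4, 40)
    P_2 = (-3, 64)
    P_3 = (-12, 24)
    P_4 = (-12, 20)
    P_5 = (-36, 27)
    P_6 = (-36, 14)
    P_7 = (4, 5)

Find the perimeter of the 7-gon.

|P_1P_2| = √((-7)² + (24)²) = √625 = 25
|P_2P_3| = √((-9)² + (-40)²) = √1681 = 41
|P_3P_4| = √((0)² + (-4)²) = √16 = 4
|P_4P_5| = √((-24)² + (7)²) = √625 = 25
|P_5P_6| = √((0)² + (-13)²) = √169 = 13
|P_6P_7| = √((40)² + (-9)²) = √1681 = 41
|P_7P_1| = √((0)² + (35)²) = √1225 = 35
Perimeter = 25 + 41 + 4 + 25 + 13 + 41 + 35 = 184.

184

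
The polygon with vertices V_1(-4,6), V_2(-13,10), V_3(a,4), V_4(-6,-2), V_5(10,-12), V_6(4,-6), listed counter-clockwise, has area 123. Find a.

The doubled signed area Σ (x_i y_{i+1} − x_{i+1} y_i) is linear in a.
With a=0 it equals 90; the coefficient of a is -12 (from the two edges through V_3).
So -12·a + 90 = 2·123 = 246 ⇒ a = -13.

-13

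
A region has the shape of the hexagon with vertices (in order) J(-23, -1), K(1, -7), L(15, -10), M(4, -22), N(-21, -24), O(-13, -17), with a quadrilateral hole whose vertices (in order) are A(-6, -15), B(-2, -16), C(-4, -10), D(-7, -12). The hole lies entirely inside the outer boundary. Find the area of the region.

Outer boundary:
Apply the shoelace (surveyor's) formula: 2A = Σ (x_i·y_{i+1} − x_{i+1}·y_i), indices taken mod 6.
J→K: (-23)(-7) − (1)(-1) = 162
K→L: (1)(-10) − (15)(-7) = 95
L→M: (15)(-22) − (4)(-10) = -290
M→N: (4)(-24) − (-21)(-22) = -558
N→O: (-21)(-17) − (-13)(-24) = 45
O→J: (-13)(-1) − (-23)(-17) = -378
Σ = -924
Area = |Σ|/2 = 462.
Hole:
Apply the surveyor's formula: 2A = Σ (x_i·y_{i+1} − x_{i+1}·y_i), indices taken mod 4.
Σ = (66) + (-44) + (-22) + (33) = 33
Area = |Σ|/2 = 16.5.
Net area = 462 − 16.5 = 445.5.

445.5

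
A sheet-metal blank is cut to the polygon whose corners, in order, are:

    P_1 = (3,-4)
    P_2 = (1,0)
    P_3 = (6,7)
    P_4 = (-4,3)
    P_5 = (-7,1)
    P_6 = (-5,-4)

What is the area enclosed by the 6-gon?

Apply the surveyor's formula: 2A = Σ (x_i·y_{i+1} − x_{i+1}·y_i), indices taken mod 6.
Cross-terms: 4, 7, 46, 17, 33, 32  ⇒  Σ = 139
Area = |Σ|/2 = 69.5.

69.5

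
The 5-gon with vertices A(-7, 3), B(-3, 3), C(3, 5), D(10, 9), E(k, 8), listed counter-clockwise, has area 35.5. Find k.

1

Write out the shoelace sum; only the two edges meeting at E involve k:
2·Area = [(10·8 − k·9) + (k·3 − (-7)·8)] + -59
       = -6·k + 77 = 71
⇒ k = 1.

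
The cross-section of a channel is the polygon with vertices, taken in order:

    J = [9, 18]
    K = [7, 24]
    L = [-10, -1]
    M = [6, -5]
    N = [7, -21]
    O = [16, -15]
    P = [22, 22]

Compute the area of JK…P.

Apply the shoelace formula: 2A = Σ (x_i·y_{i+1} − x_{i+1}·y_i), indices taken mod 7.
Σ = (90) + (233) + (56) + (-91) + (231) + (682) + (198) = 1399
Area = |Σ|/2 = 699.5.

699.5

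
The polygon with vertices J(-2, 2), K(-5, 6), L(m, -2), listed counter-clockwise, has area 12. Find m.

Write out the shoelace sum; only the two edges meeting at L involve m:
2·Area = [((-5)·(-2) − m·6) + (m·2 − (-2)·(-2))] + -2
       = -4·m + 4 = 24
⇒ m = -5.

-5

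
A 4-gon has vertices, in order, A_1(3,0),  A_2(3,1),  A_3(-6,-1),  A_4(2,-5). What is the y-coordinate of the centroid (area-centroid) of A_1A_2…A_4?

-88/53

Apply the shoelace formula. First the cross-terms c_i = x_i·y_{i+1} − x_{i+1}·y_i:
  3, 3, 32, 15  ⇒  2A = 53, A = 26.5.
Then Σ (y_i + y_{i+1})·c_i = -264, so ȳ = -264 / (6·26.5) = -88/53.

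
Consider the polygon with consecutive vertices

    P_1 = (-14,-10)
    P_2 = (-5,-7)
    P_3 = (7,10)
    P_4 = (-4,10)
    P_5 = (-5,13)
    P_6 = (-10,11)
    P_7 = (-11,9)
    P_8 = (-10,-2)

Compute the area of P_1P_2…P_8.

222.5

Cross-terms: 48, -1, 110, -2, 75, 31, 112, 72  ⇒  Σ = 445
Area = |Σ|/2 = 222.5.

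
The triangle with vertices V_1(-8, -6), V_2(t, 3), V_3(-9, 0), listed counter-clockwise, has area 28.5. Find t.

Write out the shoelace sum; only the two edges meeting at V_2 involve t:
2·Area = [((-8)·3 − t·(-6)) + (t·0 − (-9)·3)] + 54
       = 6·t + 57 = 57
⇒ t = 0.

0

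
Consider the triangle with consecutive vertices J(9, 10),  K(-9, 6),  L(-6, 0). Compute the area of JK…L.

60

Apply Gauss's area formula: 2A = Σ (x_i·y_{i+1} − x_{i+1}·y_i), indices taken mod 3.
Σ = (144) + (36) + (-60) = 120
Area = |Σ|/2 = 60.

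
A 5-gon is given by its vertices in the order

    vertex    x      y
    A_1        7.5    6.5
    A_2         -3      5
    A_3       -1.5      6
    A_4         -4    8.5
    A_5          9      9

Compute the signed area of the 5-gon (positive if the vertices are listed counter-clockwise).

-31.875

Apply the shoelace formula: 2A = Σ (x_i·y_{i+1} − x_{i+1}·y_i), indices taken mod 5.
Σ = (57) + (-10.5) + (11.25) + (-112.5) + (-9) = -63.75
Signed area = Σ/2 = -31.875 (negative ⇒ clockwise traversal).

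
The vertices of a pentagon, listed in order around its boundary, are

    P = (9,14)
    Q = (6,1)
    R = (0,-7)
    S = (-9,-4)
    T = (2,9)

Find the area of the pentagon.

Apply the surveyor's formula: 2A = Σ (x_i·y_{i+1} − x_{i+1}·y_i), indices taken mod 5.
Cross-terms: -75, -42, -63, -73, -53  ⇒  Σ = -306
Area = |Σ|/2 = 153.

153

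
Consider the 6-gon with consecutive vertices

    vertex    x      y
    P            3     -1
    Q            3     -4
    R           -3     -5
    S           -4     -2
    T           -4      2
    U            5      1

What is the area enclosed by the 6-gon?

44

Apply the surveyor's formula: 2A = Σ (x_i·y_{i+1} − x_{i+1}·y_i), indices taken mod 6.
P→Q: (3)(-4) − (3)(-1) = -9
Q→R: (3)(-5) − (-3)(-4) = -27
R→S: (-3)(-2) − (-4)(-5) = -14
S→T: (-4)(2) − (-4)(-2) = -16
T→U: (-4)(1) − (5)(2) = -14
U→P: (5)(-1) − (3)(1) = -8
Σ = -88
Area = |Σ|/2 = 44.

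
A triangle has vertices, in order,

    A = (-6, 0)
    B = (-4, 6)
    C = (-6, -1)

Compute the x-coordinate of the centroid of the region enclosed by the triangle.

-16/3

Apply the shoelace (surveyor's) formula. First the cross-terms c_i = x_i·y_{i+1} − x_{i+1}·y_i:
  -36, 40, -6  ⇒  2A = -2, A = -1.
Then Σ (x_i + x_{i+1})·c_i = 32, so x̄ = 32 / (6·(-1)) = -16/3.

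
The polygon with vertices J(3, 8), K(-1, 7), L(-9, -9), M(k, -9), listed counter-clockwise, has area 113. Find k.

Write out the shoelace sum; only the two edges meeting at M involve k:
2·Area = [((-9)·(-9) − k·(-9)) + (k·8 − 3·(-9))] + 101
       = 17·k + 209 = 226
⇒ k = 1.

1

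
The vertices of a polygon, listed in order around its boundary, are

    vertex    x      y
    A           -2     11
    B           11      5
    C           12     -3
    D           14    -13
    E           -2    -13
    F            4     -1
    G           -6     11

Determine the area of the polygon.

Σ = (-131) + (-93) + (-114) + (-208) + (54) + (38) + (-44) = -498
Area = |Σ|/2 = 249.

249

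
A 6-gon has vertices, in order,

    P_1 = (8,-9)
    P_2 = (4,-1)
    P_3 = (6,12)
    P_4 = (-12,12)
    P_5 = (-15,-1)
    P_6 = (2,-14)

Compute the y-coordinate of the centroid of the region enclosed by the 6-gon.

Apply the shoelace formula. First the cross-terms c_i = x_i·y_{i+1} − x_{i+1}·y_i:
  28, 54, 216, 192, 212, 94  ⇒  2A = 796, A = 398.
Then Σ (y_i + y_{i+1})·c_i = 2268, so ȳ = 2268 / (6·398) = 189/199.

189/199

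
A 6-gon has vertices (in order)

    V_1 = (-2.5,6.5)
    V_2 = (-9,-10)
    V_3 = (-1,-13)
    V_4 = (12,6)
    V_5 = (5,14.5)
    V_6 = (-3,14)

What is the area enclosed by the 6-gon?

306.75

Apply the shoelace formula: 2A = Σ (x_i·y_{i+1} − x_{i+1}·y_i), indices taken mod 6.
V_1→V_2: (-2.5)(-10) − (-9)(6.5) = 83.5
V_2→V_3: (-9)(-13) − (-1)(-10) = 107
V_3→V_4: (-1)(6) − (12)(-13) = 150
V_4→V_5: (12)(14.5) − (5)(6) = 144
V_5→V_6: (5)(14) − (-3)(14.5) = 113.5
V_6→V_1: (-3)(6.5) − (-2.5)(14) = 15.5
Σ = 613.5
Area = |Σ|/2 = 306.75.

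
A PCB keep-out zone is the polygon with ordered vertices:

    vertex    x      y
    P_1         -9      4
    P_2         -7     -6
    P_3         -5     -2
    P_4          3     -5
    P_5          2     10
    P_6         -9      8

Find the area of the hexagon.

Σ = (82) + (-16) + (31) + (40) + (106) + (36) = 279
Area = |Σ|/2 = 139.5.

139.5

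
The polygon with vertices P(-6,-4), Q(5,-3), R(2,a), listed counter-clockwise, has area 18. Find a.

The doubled signed area Σ (x_i y_{i+1} − x_{i+1} y_i) is linear in a.
With a=0 it equals 36; the coefficient of a is 11 (from the two edges through R).
So 11·a + 36 = 2·18 = 36 ⇒ a = 0.

0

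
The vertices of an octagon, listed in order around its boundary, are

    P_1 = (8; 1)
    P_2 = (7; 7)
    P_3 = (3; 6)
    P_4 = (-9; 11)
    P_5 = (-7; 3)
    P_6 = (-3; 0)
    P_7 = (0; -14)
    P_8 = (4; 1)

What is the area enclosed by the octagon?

155

Apply the shoelace (surveyor's) formula: 2A = Σ (x_i·y_{i+1} − x_{i+1}·y_i), indices taken mod 8.
Σ = (49) + (21) + (87) + (50) + (9) + (42) + (56) + (-4) = 310
Area = |Σ|/2 = 155.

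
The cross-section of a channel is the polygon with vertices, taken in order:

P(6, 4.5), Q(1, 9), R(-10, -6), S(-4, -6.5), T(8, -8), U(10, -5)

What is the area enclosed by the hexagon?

Apply the surveyor's formula: 2A = Σ (x_i·y_{i+1} − x_{i+1}·y_i), indices taken mod 6.
Cross-terms: 49.5, 84, 41, 84, 40, 75  ⇒  Σ = 373.5
Area = |Σ|/2 = 186.75.

186.75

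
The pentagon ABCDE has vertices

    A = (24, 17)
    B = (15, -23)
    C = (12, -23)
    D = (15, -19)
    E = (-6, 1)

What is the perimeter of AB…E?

|AB| = √((-9)² + (-40)²) = √1681 = 41
|BC| = √((-3)² + (0)²) = √9 = 3
|CD| = √((3)² + (4)²) = √25 = 5
|DE| = √((-21)² + (20)²) = √841 = 29
|EA| = √((30)² + (16)²) = √1156 = 34
Perimeter = 41 + 3 + 5 + 29 + 34 = 112.

112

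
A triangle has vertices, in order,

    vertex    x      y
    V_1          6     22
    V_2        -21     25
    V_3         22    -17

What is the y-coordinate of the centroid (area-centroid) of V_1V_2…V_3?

Apply the shoelace formula. First the cross-terms c_i = x_i·y_{i+1} − x_{i+1}·y_i:
  612, -193, 586  ⇒  2A = 1005, A = 502.5.
Then Σ (y_i + y_{i+1})·c_i = 30150, so ȳ = 30150 / (6·502.5) = 10.

10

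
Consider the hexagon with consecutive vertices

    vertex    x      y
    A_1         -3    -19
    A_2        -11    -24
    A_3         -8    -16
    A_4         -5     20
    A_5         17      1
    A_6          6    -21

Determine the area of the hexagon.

639

Σ = (-137) + (-16) + (-240) + (-345) + (-363) + (-177) = -1278
Area = |Σ|/2 = 639.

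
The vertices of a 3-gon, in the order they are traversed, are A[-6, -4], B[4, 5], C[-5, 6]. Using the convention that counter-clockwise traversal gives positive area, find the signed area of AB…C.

45.5

Σ = (-14) + (49) + (56) = 91
Signed area = Σ/2 = 45.5 (positive ⇒ counter-clockwise traversal).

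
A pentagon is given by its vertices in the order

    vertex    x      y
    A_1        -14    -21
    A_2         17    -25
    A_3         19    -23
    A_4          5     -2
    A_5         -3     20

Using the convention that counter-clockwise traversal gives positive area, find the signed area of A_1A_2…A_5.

652.5

Apply Gauss's area formula: 2A = Σ (x_i·y_{i+1} − x_{i+1}·y_i), indices taken mod 5.
A_1→A_2: (-14)(-25) − (17)(-21) = 707
A_2→A_3: (17)(-23) − (19)(-25) = 84
A_3→A_4: (19)(-2) − (5)(-23) = 77
A_4→A_5: (5)(20) − (-3)(-2) = 94
A_5→A_1: (-3)(-21) − (-14)(20) = 343
Σ = 1305
Signed area = Σ/2 = 652.5 (positive ⇒ counter-clockwise traversal).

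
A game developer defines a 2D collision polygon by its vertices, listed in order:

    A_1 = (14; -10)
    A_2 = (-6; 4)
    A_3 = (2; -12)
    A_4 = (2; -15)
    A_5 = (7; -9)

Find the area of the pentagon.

98.5

Apply Gauss's area formula: 2A = Σ (x_i·y_{i+1} − x_{i+1}·y_i), indices taken mod 5.
Σ = (-4) + (64) + (-6) + (87) + (56) = 197
Area = |Σ|/2 = 98.5.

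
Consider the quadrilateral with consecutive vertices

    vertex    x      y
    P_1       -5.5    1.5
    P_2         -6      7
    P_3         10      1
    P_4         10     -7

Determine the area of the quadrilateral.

104.5

Σ = (-29.5) + (-76) + (-80) + (-23.5) = -209
Area = |Σ|/2 = 104.5.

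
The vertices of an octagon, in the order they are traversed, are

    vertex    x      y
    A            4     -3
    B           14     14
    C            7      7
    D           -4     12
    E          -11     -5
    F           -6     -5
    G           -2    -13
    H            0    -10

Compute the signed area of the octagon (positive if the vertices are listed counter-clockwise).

257.5

Apply the surveyor's formula: 2A = Σ (x_i·y_{i+1} − x_{i+1}·y_i), indices taken mod 8.
Cross-terms: 98, 0, 112, 152, 25, 68, 20, 40  ⇒  Σ = 515
Signed area = Σ/2 = 257.5 (positive ⇒ counter-clockwise traversal).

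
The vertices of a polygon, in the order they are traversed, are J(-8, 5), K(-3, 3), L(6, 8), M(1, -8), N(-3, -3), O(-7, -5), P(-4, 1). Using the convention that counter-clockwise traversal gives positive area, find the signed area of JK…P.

-89.5

Apply the shoelace formula: 2A = Σ (x_i·y_{i+1} − x_{i+1}·y_i), indices taken mod 7.
Cross-terms: -9, -42, -56, -27, -6, -27, -12  ⇒  Σ = -179
Signed area = Σ/2 = -89.5 (negative ⇒ clockwise traversal).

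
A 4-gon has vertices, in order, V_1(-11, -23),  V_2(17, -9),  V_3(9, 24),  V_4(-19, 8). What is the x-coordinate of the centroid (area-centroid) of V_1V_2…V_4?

-112/127

Apply the surveyor's formula. First the cross-terms c_i = x_i·y_{i+1} − x_{i+1}·y_i:
  490, 489, 528, 525  ⇒  2A = 2032, A = 1016.
Then Σ (x_i + x_{i+1})·c_i = -5376, so x̄ = -5376 / (6·1016) = -112/127.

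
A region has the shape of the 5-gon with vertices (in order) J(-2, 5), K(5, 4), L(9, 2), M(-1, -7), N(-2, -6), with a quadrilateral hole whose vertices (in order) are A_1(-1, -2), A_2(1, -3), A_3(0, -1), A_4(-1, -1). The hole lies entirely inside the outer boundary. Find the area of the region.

Outer boundary:
Apply Gauss's area formula: 2A = Σ (x_i·y_{i+1} − x_{i+1}·y_i), indices taken mod 5.
Σ = (-33) + (-26) + (-61) + (-8) + (-22) = -150
Area = |Σ|/2 = 75.
Hole:
Apply the shoelace formula: 2A = Σ (x_i·y_{i+1} − x_{i+1}·y_i), indices taken mod 4.
Σ = (5) + (-1) + (-1) + (1) = 4
Area = |Σ|/2 = 2.
Net area = 75 − 2 = 73.

73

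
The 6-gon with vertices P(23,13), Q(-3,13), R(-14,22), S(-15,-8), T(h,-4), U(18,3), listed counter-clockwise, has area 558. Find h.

The doubled signed area Σ (x_i y_{i+1} − x_{i+1} y_i) is linear in h.
With h=0 it equals 1193; the coefficient of h is 11 (from the two edges through T).
So 11·h + 1193 = 2·558 = 1116 ⇒ h = -7.

-7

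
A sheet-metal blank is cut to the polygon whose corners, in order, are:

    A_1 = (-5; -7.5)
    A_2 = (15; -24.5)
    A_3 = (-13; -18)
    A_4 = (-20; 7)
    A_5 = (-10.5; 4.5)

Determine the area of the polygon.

359.875

Apply the shoelace (surveyor's) formula: 2A = Σ (x_i·y_{i+1} − x_{i+1}·y_i), indices taken mod 5.
Σ = (235) + (-588.5) + (-451) + (-16.5) + (101.25) = -719.75
Area = |Σ|/2 = 359.875.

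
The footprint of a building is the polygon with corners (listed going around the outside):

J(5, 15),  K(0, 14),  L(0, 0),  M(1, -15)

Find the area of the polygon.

Apply Gauss's area formula: 2A = Σ (x_i·y_{i+1} − x_{i+1}·y_i), indices taken mod 4.
Σ = (70) + (0) + (0) + (90) = 160
Area = |Σ|/2 = 80.

80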